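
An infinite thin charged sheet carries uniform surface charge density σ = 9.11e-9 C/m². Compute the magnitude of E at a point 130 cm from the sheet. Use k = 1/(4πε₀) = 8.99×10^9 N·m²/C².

|E| = 515 N/C

By planar symmetry E is perpendicular to the sheet and uniform; use a Gaussian pillbox with flat faces of area A on each side of the sheet.
Flux Φ = 2EA and Q_enc = σA, so 2EA = σA/ε₀ ⇒ E = |σ|/(2ε₀), independent of distance.
E = 2πk|σ| = 2π(8.99×10^9)(9.11×10^-9) = 515 N/C.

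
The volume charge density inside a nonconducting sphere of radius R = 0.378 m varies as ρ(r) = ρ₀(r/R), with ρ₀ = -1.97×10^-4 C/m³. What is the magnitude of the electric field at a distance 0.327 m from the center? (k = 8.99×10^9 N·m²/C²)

By spherical symmetry E is radial; choose a Gaussian sphere of radius r = 0.327 m (r < R).
Q_enc = ∫₀^r ρ(r')·4πr'² dr' = (4πρ₀/R) ∫₀^r r'^3 dr' = 4πρ₀ r^4/(4·R) = -1.872×10^-5 C.
Applying ∮E·dA = Q_enc/ε₀ with Φ = E(4πr²):
E = k|Q_enc|/r² = (8.99×10^9)(1.872×10^-5)/(0.327)² = 1.57×10^6 N/C.

|E| ≈ 1.57×10^6 N/C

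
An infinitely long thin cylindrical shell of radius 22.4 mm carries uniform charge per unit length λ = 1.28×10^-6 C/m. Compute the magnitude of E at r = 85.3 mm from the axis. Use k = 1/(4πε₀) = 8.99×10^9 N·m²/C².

E = 2.70e5 V/m

Coaxial Gaussian cylinder, radius r = 85.3 mm, length L (r > 22.4 mm).
The full line charge is enclosed: λ_enc = 1.28×10^-6 C/m.
Applying ∮E·dA = Q_enc/ε₀ with the end caps contributing no flux:
E = 2k|λ_enc|/r = 2(8.99×10^9)(1.28e-6)/(0.0853) = 2.70×10^5 N/C.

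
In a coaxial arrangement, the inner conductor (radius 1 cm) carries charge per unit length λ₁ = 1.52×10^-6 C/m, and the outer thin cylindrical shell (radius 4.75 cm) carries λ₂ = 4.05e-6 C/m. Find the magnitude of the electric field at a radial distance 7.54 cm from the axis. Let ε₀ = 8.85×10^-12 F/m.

1.33×10^6 N/C

By cylindrical symmetry E is radial; use a coaxial Gaussian cylinder of radius 7.54 cm and length L (r > 4.75 cm, enclosing both).
λ_enc = λ₁ + λ₂ = (1.52×10^-6) + (4.05×10^-6) = 5.57×10^-6 C/m.
Gauss's law: E·2πrL = λ_enc L/ε₀.
E = |λ_enc|/(2πε₀r) = (5.57×10^-6)/(2π·8.85×10^-12·0.0754) = 1.33e6 N/C.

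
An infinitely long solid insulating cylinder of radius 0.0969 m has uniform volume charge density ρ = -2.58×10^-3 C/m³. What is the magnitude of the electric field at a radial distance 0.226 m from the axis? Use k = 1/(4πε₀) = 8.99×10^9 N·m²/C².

Take a coaxial cylindrical Gaussian surface of radius r = 0.226 m and length L (r > 0.0969 m, full cross-section enclosed).
λ_enc = ρ·πR² = (-2.58×10^-3)π(0.0969)² = -7.611×10^-5 C/m.
By Gauss's law (flux through the curved wall only), E·2πrL = λ_enc L/ε₀.
E = 2k|λ_enc|/r = 2(8.99×10^9)(7.611×10^-5)/(0.226) = 6.05×10^6 N/C.

E = 6.05e6 N/C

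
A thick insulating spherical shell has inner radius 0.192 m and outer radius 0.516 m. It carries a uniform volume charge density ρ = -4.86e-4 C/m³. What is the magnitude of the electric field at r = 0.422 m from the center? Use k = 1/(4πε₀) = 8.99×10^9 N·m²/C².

E = 7.00×10^6 N/C

Take a concentric spherical Gaussian surface of radius r = 0.422 m (within the shell material, 0.192 m < r < 0.516 m).
Only the shell between 0.192 m and r is enclosed: Q_enc = ρ·(4π/3)(r³ − a³) = (-4.86e-4)·(4π/3)·((0.422)³ − (0.192)³) = -1.386×10^-4 C.
Applying ∮E·dA = Q_enc/ε₀ with Φ = E(4πr²):
E = k|Q_enc|/r² = (8.99×10^9)(1.386×10^-4)/(0.422)² = 7.00×10^6 N/C.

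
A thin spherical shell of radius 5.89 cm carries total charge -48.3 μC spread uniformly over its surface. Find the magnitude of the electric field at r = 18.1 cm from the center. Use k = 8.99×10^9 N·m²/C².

|E| ≈ 1.33×10^7 N/C

Take a concentric spherical Gaussian surface of radius r = 18.1 cm (r > 5.89 cm).
The entire shell is enclosed: Q_enc = -4.83×10^-5 C.
Applying ∮E·dA = Q_enc/ε₀ with Φ = E(4πr²):
E = k|Q_enc|/r² = (8.99×10^9)(4.83×10^-5)/(0.181)² = 1.33×10^7 N/C.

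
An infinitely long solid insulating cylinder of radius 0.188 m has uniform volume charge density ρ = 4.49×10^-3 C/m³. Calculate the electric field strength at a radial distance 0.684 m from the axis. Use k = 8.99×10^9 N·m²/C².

Choose a coaxial cylinder of radius r = 0.684 m (arbitrary length L) as the Gaussian surface (r > 0.188 m, full cross-section enclosed).
λ_enc = ρ·πR² = (4.49×10^-3)π(0.188)² = 4.986×10^-4 C/m.
Since E is radial and uniform over the curved surface, Φ = E·2πrL = Q_enc/ε₀ = λ_enc L/ε₀.
E = 2k|λ_enc|/r = 2(8.99×10^9)(4.986×10^-4)/(0.684) = 1.31e7 N/C.

E ≈ 1.31×10^7 V/m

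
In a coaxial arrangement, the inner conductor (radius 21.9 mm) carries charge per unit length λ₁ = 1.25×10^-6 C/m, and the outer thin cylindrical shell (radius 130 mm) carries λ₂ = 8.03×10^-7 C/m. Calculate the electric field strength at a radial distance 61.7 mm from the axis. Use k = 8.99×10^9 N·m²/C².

E ≈ 3.64e5 N/C

Coaxial Gaussian cylinder, radius r = 61.7 mm, length L (between the conductors, 21.9 mm < r < 130 mm).
The shell at 130 mm lies outside the Gaussian surface, so λ_enc = λ₁ = 1.25×10^-6 C/m.
By Gauss's law (flux through the curved wall only), E·2πrL = λ_enc L/ε₀.
E = 2k|λ_enc|/r = 2(8.99×10^9)(1.25×10^-6)/(0.0617) = 3.64e5 N/C.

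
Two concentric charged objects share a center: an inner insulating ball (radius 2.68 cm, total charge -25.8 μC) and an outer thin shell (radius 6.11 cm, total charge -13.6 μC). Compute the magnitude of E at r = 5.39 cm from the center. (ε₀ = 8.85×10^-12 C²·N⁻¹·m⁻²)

By spherical symmetry E is radial; choose a Gaussian sphere of radius r = 5.39 cm (between the bodies, 2.68 cm < r < 6.11 cm).
Only the inner charge is enclosed; the outer shell contributes nothing inside itself. Q_enc = -25.8 μC = -2.58×10^-5 C.
Applying ∮E·dA = Q_enc/ε₀ with Φ = E(4πr²):
E = |Q_enc|/(4πε₀r²) = (2.58×10^-5)/(4π·8.85×10^-12·(0.0539)²) = 7.99×10^7 N/C.

E ≈ 7.99×10^7 V/m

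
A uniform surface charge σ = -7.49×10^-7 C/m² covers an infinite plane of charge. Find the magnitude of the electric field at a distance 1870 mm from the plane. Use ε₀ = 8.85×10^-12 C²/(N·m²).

Choose a cylindrical pillbox piercing the sheet, end faces (area A) parallel to it.
Flux Φ = 2EA and Q_enc = σA, so 2EA = σA/ε₀ ⇒ E = |σ|/(2ε₀), independent of distance.
E = |σ|/(2ε₀) = (7.49×10^-7)/(2·8.85×10^-12) = 4.23×10^4 N/C.

4.23e4 V/m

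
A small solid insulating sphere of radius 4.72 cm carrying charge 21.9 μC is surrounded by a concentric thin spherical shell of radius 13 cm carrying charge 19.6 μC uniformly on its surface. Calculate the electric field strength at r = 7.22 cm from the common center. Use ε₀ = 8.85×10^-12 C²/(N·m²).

Use a concentric Gaussian sphere at r = 7.22 cm (between the bodies, 4.72 cm < r < 13 cm).
The shell at 13 cm lies outside the Gaussian surface, so Q_enc = 21.9 μC = 2.19e-5 C.
Since E is radial and uniform over the Gaussian sphere, Φ = E·4πr² = Q_enc/ε₀.
E = |Q_enc|/(4πε₀r²) = (2.19×10^-5)/(4π·8.85×10^-12·(0.0722)²) = 3.78×10^7 N/C.

3.78e7 N/C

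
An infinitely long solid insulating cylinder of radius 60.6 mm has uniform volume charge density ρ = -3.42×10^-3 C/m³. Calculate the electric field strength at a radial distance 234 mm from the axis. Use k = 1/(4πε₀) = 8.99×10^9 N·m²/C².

Coaxial Gaussian cylinder, radius r = 234 mm, length L (r > 60.6 mm, full cross-section enclosed).
λ_enc = ρ·πR² = (-3.42×10^-3)π(0.0606)² = -3.946e-5 C/m.
Gauss's law: E·2πrL = λ_enc L/ε₀.
E = 2k|λ_enc|/r = 2(8.99×10^9)(3.946×10^-5)/(0.234) = 3.03e6 N/C.

|E| ≈ 3.03×10^6 V/m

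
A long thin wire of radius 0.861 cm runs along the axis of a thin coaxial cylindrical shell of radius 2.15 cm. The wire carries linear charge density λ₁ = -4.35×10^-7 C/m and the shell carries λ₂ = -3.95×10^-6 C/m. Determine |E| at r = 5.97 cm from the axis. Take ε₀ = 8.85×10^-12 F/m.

E = 1.32×10^6 V/m

Choose a coaxial cylinder of radius r = 5.97 cm (arbitrary length L) as the Gaussian surface (r > 2.15 cm, enclosing both).
λ_enc = λ₁ + λ₂ = (-4.35×10^-7) + (-3.95e-6) = -4.385×10^-6 C/m.
Since E is radial and uniform over the curved surface, Φ = E·2πrL = Q_enc/ε₀ = λ_enc L/ε₀.
E = |λ_enc|/(2πε₀r) = (4.385e-6)/(2π·8.85×10^-12·0.0597) = 1.32×10^6 N/C.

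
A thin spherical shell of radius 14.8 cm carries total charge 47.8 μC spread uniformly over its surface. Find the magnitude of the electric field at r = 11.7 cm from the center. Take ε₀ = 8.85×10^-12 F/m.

By spherical symmetry E is radial; choose a Gaussian sphere of radius r = 11.7 cm (inside the shell, r < 14.8 cm).
All the charge is outside the Gaussian surface: Q_enc = 0, hence E = 0 everywhere inside the shell.

E = 0 (no enclosed charge)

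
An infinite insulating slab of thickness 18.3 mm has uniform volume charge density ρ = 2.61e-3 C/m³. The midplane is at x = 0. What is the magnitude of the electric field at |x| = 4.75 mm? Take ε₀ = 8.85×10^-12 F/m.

By symmetry E is perpendicular to the slab. A Gaussian pillbox from −4.75 mm to +4.75 mm (face area A) lies entirely within the slab.
Q_enc = ρ·(2x)·A and flux = 2EA, so 2EA = 2ρxA/ε₀ ⇒ E = |ρ|x/ε₀.
E = (2.61×10^-3)(0.00475)/(8.85×10^-12) = 1.40×10^6 N/C.

|E| = 1.40e6 V/m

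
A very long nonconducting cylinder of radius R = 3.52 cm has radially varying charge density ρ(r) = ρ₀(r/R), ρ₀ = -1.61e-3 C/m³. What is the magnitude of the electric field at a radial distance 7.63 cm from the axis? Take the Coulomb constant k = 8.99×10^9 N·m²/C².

9.85×10^5 N/C

Choose a coaxial cylinder of radius r = 7.63 cm (arbitrary length L) as the Gaussian surface (r > R, full charge per length enclosed).
λ_enc = 2π ∫₀^R ρ₀(r'/R)^1 r' dr' = 2πρ₀R²/3 = -4.178×10^-6 C/m.
Since E is radial and uniform over the curved surface, Φ = E·2πrL = Q_enc/ε₀ = λ_enc L/ε₀.
E = 2k|λ_enc|/r = 2(8.99×10^9)(4.178×10^-6)/(0.0763) = 9.85e5 N/C.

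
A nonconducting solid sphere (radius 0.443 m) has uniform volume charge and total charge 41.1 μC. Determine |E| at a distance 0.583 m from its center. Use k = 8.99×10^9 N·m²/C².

E ≈ 1.09×10^6 N/C

Use a concentric Gaussian sphere at r = 0.583 m (r > R, so the entire charge is enclosed).
Q_enc = 41.1 μC = 4.11×10^-5 C.
Since E is radial and uniform over the Gaussian sphere, Φ = E·4πr² = Q_enc/ε₀.
E = k|Q_enc|/r² = (8.99×10^9)(4.11e-5)/(0.583)² = 1.09×10^6 N/C.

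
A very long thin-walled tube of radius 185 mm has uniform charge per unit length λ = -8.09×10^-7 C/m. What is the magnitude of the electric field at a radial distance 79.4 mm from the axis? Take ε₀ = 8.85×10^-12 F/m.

Choose a coaxial cylinder of radius r = 79.4 mm (arbitrary length L) as the Gaussian surface (r < 185 mm, inside the shell).
No charge is enclosed, so Gauss's law gives E·2πrL = 0 ⇒ E = 0.

E = 0 (no enclosed charge)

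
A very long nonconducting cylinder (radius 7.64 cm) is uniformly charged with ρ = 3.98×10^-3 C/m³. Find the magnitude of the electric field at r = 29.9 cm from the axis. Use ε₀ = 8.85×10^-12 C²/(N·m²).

|E| = 4.39e6 V/m

By cylindrical symmetry E is radial; use a coaxial Gaussian cylinder of radius 29.9 cm and length L (r > 7.64 cm, full cross-section enclosed).
λ_enc = ρ·πR² = (3.98e-3)π(0.0764)² = 7.298×10^-5 C/m.
Gauss's law: E·2πrL = λ_enc L/ε₀.
E = |λ_enc|/(2πε₀r) = (7.298×10^-5)/(2π·8.85×10^-12·0.299) = 4.39×10^6 N/C.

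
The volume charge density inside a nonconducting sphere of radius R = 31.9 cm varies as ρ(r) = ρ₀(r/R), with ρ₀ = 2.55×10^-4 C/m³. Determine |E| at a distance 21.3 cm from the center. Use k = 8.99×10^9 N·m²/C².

Use a concentric Gaussian sphere at r = 21.3 cm (r < R).
Q_enc = ∫₀^r ρ(r')·4πr'² dr' = (4πρ₀/R) ∫₀^r r'^3 dr' = 4πρ₀ r^4/(4·R) = 5.169×10^-6 C.
By Gauss's law, ∮E·dA = E·4πr² = Q_enc/ε₀.
E = k|Q_enc|/r² = (8.99×10^9)(5.169×10^-6)/(0.213)² = 1.02e6 N/C.

1.02×10^6 V/m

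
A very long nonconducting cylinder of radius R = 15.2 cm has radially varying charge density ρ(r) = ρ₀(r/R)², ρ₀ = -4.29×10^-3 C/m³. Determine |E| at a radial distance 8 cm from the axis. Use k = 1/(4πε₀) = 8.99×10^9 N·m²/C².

Choose a coaxial cylinder of radius r = 8 cm (arbitrary length L) as the Gaussian surface (r < R).
λ_enc = ∫₀^r ρ(r')·2πr' dr' = (2πρ₀/R²)·r^4/4 = -1.195×10^-5 C/m.
By Gauss's law (flux through the curved wall only), E·2πrL = λ_enc L/ε₀.
E = 2k|λ_enc|/r = 2(8.99×10^9)(1.195e-5)/(0.08) = 2.69e6 N/C.

E = 2.69×10^6 V/m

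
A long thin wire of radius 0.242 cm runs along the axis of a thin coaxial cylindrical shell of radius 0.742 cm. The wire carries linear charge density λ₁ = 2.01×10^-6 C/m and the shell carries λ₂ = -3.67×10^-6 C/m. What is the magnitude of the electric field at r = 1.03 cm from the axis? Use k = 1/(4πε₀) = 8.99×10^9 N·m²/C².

2.90×10^6 N/C

Coaxial Gaussian cylinder, radius r = 1.03 cm, length L (r > 0.742 cm, enclosing both).
λ_enc = λ₁ + λ₂ = (2.01e-6) + (-3.67×10^-6) = -1.66e-6 C/m.
Since E is radial and uniform over the curved surface, Φ = E·2πrL = Q_enc/ε₀ = λ_enc L/ε₀.
E = 2k|λ_enc|/r = 2(8.99×10^9)(1.66e-6)/(0.0103) = 2.90×10^6 N/C.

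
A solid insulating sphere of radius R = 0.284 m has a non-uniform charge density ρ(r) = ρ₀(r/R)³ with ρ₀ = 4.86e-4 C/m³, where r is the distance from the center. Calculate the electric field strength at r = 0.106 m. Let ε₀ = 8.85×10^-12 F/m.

Take a concentric spherical Gaussian surface of radius r = 0.106 m (r < R).
Integrate the density: Q_enc = 4π ∫₀^r ρ₀(r'/R)^3 r'² dr' = 4πρ₀ r^6/(6·R³) = 6.303×10^-8 C.
Applying ∮E·dA = Q_enc/ε₀ with Φ = E(4πr²):
E = |Q_enc|/(4πε₀r²) = (6.303e-8)/(4π·8.85×10^-12·(0.106)²) = 5.04e4 N/C.

|E| = 5.04×10^4 N/C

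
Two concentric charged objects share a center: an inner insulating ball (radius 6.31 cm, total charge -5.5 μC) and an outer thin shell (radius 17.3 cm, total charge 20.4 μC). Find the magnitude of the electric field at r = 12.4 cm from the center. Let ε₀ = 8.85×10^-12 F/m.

Use a concentric Gaussian sphere at r = 12.4 cm (between the bodies, 6.31 cm < r < 17.3 cm).
Only the inner charge is enclosed; the outer shell contributes nothing inside itself. Q_enc = -5.5 μC = -5.50e-6 C.
Gauss's law: E·4πr² = Q_enc/ε₀.
E = |Q_enc|/(4πε₀r²) = (5.50×10^-6)/(4π·8.85×10^-12·(0.124)²) = 3.22×10^6 N/C.

3.22e6 N/C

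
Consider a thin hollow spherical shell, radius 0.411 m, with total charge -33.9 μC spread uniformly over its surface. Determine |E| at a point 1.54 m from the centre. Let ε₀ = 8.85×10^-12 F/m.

|E| = 1.29e5 N/C

Use a concentric Gaussian sphere at r = 1.54 m (r > 0.411 m).
The entire shell is enclosed: Q_enc = -3.39×10^-5 C.
Since E is radial and uniform over the Gaussian sphere, Φ = E·4πr² = Q_enc/ε₀.
E = |Q_enc|/(4πε₀r²) = (3.39×10^-5)/(4π·8.85×10^-12·(1.54)²) = 1.29×10^5 N/C.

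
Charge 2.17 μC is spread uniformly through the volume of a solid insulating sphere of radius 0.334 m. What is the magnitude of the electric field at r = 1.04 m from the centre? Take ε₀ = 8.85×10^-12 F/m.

Take a concentric spherical Gaussian surface of radius r = 1.04 m (r > R, so the entire charge is enclosed).
Q_enc = 2.17 μC = 2.17×10^-6 C.
Gauss's law: E·4πr² = Q_enc/ε₀.
E = |Q_enc|/(4πε₀r²) = (2.17e-6)/(4π·8.85×10^-12·(1.04)²) = 1.80×10^4 N/C.

E ≈ 1.80×10^4 V/m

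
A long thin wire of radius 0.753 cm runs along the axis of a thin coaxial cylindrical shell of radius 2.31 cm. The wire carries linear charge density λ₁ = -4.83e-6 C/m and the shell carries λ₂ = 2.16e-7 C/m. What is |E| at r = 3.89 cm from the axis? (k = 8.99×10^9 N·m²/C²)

2.13e6 V/m

By cylindrical symmetry E is radial; use a coaxial Gaussian cylinder of radius 3.89 cm and length L (r > 2.31 cm, enclosing both).
λ_enc = λ₁ + λ₂ = (-4.83e-6) + (2.16e-7) = -4.614×10^-6 C/m.
By Gauss's law (flux through the curved wall only), E·2πrL = λ_enc L/ε₀.
E = 2k|λ_enc|/r = 2(8.99×10^9)(4.614×10^-6)/(0.0389) = 2.13×10^6 N/C.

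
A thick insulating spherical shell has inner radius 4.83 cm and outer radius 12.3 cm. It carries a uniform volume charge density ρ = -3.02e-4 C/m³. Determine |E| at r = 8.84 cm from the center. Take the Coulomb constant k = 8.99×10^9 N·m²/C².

Symmetry ⇒ E = E(r) r̂. Gaussian sphere of radius r = 8.84 cm (within the shell material, 4.83 cm < r < 12.3 cm).
Enclosed charge is the volume from a to r: Q_enc = (4π/3)ρ(r³ − a³) = -7.313×10^-7 C.
Since E is radial and uniform over the Gaussian sphere, Φ = E·4πr² = Q_enc/ε₀.
E = k|Q_enc|/r² = (8.99×10^9)(7.313e-7)/(0.0884)² = 8.41×10^5 N/C.

8.41×10^5 N/C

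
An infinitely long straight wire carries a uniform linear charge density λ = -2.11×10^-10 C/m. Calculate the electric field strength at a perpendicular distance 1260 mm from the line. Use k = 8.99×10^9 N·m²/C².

Take a coaxial cylindrical Gaussian surface of radius r = 1260 mm and length L.
Q_enc = λL, so λ_enc = -2.11×10^-10 C/m.
Since E is radial and uniform over the curved surface, Φ = E·2πrL = Q_enc/ε₀ = λ_enc L/ε₀.
E = 2k|λ_enc|/r = 2(8.99×10^9)(2.11e-10)/(1.26) = 3.01 N/C.

E ≈ 3.01 N/C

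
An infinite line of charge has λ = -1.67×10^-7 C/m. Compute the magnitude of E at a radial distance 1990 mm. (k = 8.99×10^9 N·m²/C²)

|E| = 1.51×10^3 V/m

By cylindrical symmetry E is radial; use a coaxial Gaussian cylinder of radius 1990 mm and length L.
Q_enc = λL, so λ_enc = -1.67e-7 C/m.
Applying ∮E·dA = Q_enc/ε₀ with the end caps contributing no flux:
E = 2k|λ_enc|/r = 2(8.99×10^9)(1.67×10^-7)/(1.99) = 1.51×10^3 N/C.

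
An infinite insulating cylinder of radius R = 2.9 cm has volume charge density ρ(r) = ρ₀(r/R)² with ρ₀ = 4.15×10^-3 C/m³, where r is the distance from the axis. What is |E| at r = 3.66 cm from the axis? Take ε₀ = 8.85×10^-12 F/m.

E = 2.69×10^6 N/C

By cylindrical symmetry E is radial; use a coaxial Gaussian cylinder of radius 3.66 cm and length L (r > R, full charge per length enclosed).
λ_enc = 2π ∫₀^R ρ₀(r'/R)^2 r' dr' = 2πρ₀R²/4 = 5.482e-6 C/m.
Since E is radial and uniform over the curved surface, Φ = E·2πrL = Q_enc/ε₀ = λ_enc L/ε₀.
E = |λ_enc|/(2πε₀r) = (5.482e-6)/(2π·8.85×10^-12·0.0366) = 2.69e6 N/C.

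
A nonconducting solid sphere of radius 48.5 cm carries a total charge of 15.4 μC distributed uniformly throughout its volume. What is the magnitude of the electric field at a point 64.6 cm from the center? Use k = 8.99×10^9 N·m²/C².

E ≈ 3.32×10^5 N/C

By spherical symmetry E is radial; choose a Gaussian sphere of radius r = 64.6 cm (r > R, so the entire charge is enclosed).
Q_enc = 15.4 μC = 1.54×10^-5 C.
Applying ∮E·dA = Q_enc/ε₀ with Φ = E(4πr²):
E = k|Q_enc|/r² = (8.99×10^9)(1.54×10^-5)/(0.646)² = 3.32e5 N/C.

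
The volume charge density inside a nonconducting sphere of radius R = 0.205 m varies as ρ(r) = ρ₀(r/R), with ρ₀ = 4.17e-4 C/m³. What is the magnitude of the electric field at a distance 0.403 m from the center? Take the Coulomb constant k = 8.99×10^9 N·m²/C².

E ≈ 6.25×10^5 N/C

Take a concentric spherical Gaussian surface of radius r = 0.403 m (r > R, all charge enclosed).
Q_enc = 4π ∫₀^R ρ₀(r'/R)^1 r'² dr' = 4πρ₀R³/4 = 1.129×10^-5 C.
By Gauss's law, ∮E·dA = E·4πr² = Q_enc/ε₀.
E = k|Q_enc|/r² = (8.99×10^9)(1.129e-5)/(0.403)² = 6.25×10^5 N/C.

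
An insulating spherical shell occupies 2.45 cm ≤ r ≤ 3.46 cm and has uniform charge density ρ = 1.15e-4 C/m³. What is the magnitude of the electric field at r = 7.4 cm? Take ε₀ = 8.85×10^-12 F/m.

|E| = 2.11e4 N/C

By spherical symmetry E is radial; choose a Gaussian sphere of radius r = 7.4 cm (r > 3.46 cm, enclosing the whole shell).
Q_enc = ρ·(4π/3)(b³ − a³) = (1.15×10^-4)·(4π/3)·((0.0346)³ − (0.0245)³) = 1.287e-8 C.
Since E is radial and uniform over the Gaussian sphere, Φ = E·4πr² = Q_enc/ε₀.
E = |Q_enc|/(4πε₀r²) = (1.287×10^-8)/(4π·8.85×10^-12·(0.074)²) = 2.11e4 N/C.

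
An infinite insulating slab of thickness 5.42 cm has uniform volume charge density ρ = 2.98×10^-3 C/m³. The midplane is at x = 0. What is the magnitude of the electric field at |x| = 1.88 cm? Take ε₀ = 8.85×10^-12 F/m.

6.33e6 V/m

By symmetry E is perpendicular to the slab. A Gaussian pillbox from −1.88 cm to +1.88 cm (face area A) lies entirely within the slab.
Q_enc = ρ·(2x)·A and flux = 2EA, so 2EA = 2ρxA/ε₀ ⇒ E = |ρ|x/ε₀.
E = (2.98e-3)(0.0188)/(8.85×10^-12) = 6.33×10^6 N/C.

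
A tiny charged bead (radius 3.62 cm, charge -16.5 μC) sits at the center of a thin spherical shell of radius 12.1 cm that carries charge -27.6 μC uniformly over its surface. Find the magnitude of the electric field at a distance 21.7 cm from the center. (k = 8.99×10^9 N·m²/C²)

By spherical symmetry E is radial; choose a Gaussian sphere of radius r = 21.7 cm (r > 12.1 cm, enclosing both).
Q_enc = (-16.5 μC) + (-27.6 μC) = -4.41e-5 C.
Since E is radial and uniform over the Gaussian sphere, Φ = E·4πr² = Q_enc/ε₀.
E = k|Q_enc|/r² = (8.99×10^9)(4.41e-5)/(0.217)² = 8.42×10^6 N/C.

E = 8.42×10^6 V/m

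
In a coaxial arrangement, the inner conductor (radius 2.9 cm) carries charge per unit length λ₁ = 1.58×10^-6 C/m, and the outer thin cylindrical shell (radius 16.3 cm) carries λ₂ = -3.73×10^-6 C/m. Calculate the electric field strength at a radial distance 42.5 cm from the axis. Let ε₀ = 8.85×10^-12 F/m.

E = 9.10×10^4 N/C

Take a coaxial cylindrical Gaussian surface of radius r = 42.5 cm and length L (r > 16.3 cm, enclosing both).
λ_enc = λ₁ + λ₂ = (1.58e-6) + (-3.73×10^-6) = -2.15×10^-6 C/m.
By Gauss's law (flux through the curved wall only), E·2πrL = λ_enc L/ε₀.
E = |λ_enc|/(2πε₀r) = (2.15e-6)/(2π·8.85×10^-12·0.425) = 9.10×10^4 N/C.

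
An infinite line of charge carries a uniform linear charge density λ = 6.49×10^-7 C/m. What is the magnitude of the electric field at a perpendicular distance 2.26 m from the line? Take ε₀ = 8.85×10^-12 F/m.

Choose a coaxial cylinder of radius r = 2.26 m (arbitrary length L) as the Gaussian surface.
Q_enc = λL, so λ_enc = 6.49e-7 C/m.
Applying ∮E·dA = Q_enc/ε₀ with the end caps contributing no flux:
E = |λ_enc|/(2πε₀r) = (6.49×10^-7)/(2π·8.85×10^-12·2.26) = 5.16×10^3 N/C.

|E| ≈ 5.16×10^3 N/C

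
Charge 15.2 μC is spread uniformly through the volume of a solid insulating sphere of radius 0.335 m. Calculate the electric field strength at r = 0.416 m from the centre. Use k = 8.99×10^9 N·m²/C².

|E| = 7.90×10^5 N/C

Use a concentric Gaussian sphere at r = 0.416 m (r > R, so the entire charge is enclosed).
Q_enc = 15.2 μC = 1.52e-5 C.
Gauss's law: E·4πr² = Q_enc/ε₀.
E = k|Q_enc|/r² = (8.99×10^9)(1.52e-5)/(0.416)² = 7.90×10^5 N/C.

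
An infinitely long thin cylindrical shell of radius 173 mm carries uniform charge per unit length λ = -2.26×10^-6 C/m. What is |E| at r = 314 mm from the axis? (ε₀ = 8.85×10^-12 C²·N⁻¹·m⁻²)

|E| ≈ 1.29×10^5 V/m

Coaxial Gaussian cylinder, radius r = 314 mm, length L (r > 173 mm).
The full line charge is enclosed: λ_enc = -2.26×10^-6 C/m.
Since E is radial and uniform over the curved surface, Φ = E·2πrL = Q_enc/ε₀ = λ_enc L/ε₀.
E = |λ_enc|/(2πε₀r) = (2.26×10^-6)/(2π·8.85×10^-12·0.314) = 1.29×10^5 N/C.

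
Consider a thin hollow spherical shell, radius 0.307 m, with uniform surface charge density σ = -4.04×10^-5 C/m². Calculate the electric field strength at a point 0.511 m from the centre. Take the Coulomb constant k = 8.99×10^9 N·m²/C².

|E| ≈ 1.65×10^6 N/C

Use a concentric Gaussian sphere at r = 0.511 m (r > 0.307 m).
The entire shell is enclosed: Q_enc = σ·4πR² = (-4.04×10^-5)·4π·(0.307)² = -4.785e-5 C.
Since E is radial and uniform over the Gaussian sphere, Φ = E·4πr² = Q_enc/ε₀.
E = k|Q_enc|/r² = (8.99×10^9)(4.785×10^-5)/(0.511)² = 1.65×10^6 N/C.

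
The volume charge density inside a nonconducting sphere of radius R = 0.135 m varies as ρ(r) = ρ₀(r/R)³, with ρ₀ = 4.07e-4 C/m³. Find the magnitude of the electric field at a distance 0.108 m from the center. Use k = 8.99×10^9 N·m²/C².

E ≈ 4.24×10^5 N/C

Symmetry ⇒ E = E(r) r̂. Gaussian sphere of radius r = 0.108 m (r < R).
Integrate the density: Q_enc = 4π ∫₀^r ρ₀(r'/R)^3 r'² dr' = 4πρ₀ r^6/(6·R³) = 5.498×10^-7 C.
Since E is radial and uniform over the Gaussian sphere, Φ = E·4πr² = Q_enc/ε₀.
E = k|Q_enc|/r² = (8.99×10^9)(5.498e-7)/(0.108)² = 4.24×10^5 N/C.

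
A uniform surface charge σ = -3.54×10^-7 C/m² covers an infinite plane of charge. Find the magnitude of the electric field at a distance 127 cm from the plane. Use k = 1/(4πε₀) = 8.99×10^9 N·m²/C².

E ≈ 2.00×10^4 N/C

The symmetry is planar: E is normal to the sheet and the same magnitude on both sides. Take a pillbox straddling the sheet with end-cap area A.
Only the two end caps contribute flux: Φ = 2EA. With Q_enc = σA, Gauss's law gives E = |σ|/(2ε₀).
E = 2πk|σ| = 2π(8.99×10^9)(3.54×10^-7) = 2.00e4 N/C.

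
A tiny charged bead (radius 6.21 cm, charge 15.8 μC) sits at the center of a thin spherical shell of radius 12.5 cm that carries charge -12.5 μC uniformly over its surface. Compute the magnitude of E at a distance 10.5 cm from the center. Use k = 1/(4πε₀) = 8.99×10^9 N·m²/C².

1.29×10^7 V/m

Symmetry ⇒ E = E(r) r̂. Gaussian sphere of radius r = 10.5 cm (between the bodies, 6.21 cm < r < 12.5 cm).
The shell at 12.5 cm lies outside the Gaussian surface, so Q_enc = 15.8 μC = 1.58×10^-5 C.
Applying ∮E·dA = Q_enc/ε₀ with Φ = E(4πr²):
E = k|Q_enc|/r² = (8.99×10^9)(1.58×10^-5)/(0.105)² = 1.29e7 N/C.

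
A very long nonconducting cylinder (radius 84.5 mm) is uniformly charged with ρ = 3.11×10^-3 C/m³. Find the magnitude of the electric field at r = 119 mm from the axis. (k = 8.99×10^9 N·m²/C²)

Choose a coaxial cylinder of radius r = 119 mm (arbitrary length L) as the Gaussian surface (r > 84.5 mm, full cross-section enclosed).
λ_enc = ρ·πR² = (3.11×10^-3)π(0.0845)² = 6.976×10^-5 C/m.
Applying ∮E·dA = Q_enc/ε₀ with the end caps contributing no flux:
E = 2k|λ_enc|/r = 2(8.99×10^9)(6.976×10^-5)/(0.119) = 1.05×10^7 N/C.

|E| ≈ 1.05e7 V/m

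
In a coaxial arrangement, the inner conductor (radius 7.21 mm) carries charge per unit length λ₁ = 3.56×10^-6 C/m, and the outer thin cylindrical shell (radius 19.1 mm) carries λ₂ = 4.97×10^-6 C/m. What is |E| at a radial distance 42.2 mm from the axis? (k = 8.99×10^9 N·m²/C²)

By cylindrical symmetry E is radial; use a coaxial Gaussian cylinder of radius 42.2 mm and length L (r > 19.1 mm, enclosing both).
λ_enc = λ₁ + λ₂ = (3.56e-6) + (4.97e-6) = 8.53×10^-6 C/m.
Applying ∮E·dA = Q_enc/ε₀ with the end caps contributing no flux:
E = 2k|λ_enc|/r = 2(8.99×10^9)(8.53e-6)/(0.0422) = 3.63e6 N/C.

|E| = 3.63×10^6 N/C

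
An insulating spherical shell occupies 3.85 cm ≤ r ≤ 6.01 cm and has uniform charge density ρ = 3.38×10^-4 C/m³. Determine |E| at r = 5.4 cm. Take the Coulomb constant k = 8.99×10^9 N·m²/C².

E = 4.38e5 N/C

By spherical symmetry E is radial; choose a Gaussian sphere of radius r = 5.4 cm (within the shell material, 3.85 cm < r < 6.01 cm).
Only the shell between 3.85 cm and r is enclosed: Q_enc = ρ·(4π/3)(r³ − a³) = (3.38e-4)·(4π/3)·((0.054)³ − (0.0385)³) = 1.421×10^-7 C.
By Gauss's law, ∮E·dA = E·4πr² = Q_enc/ε₀.
E = k|Q_enc|/r² = (8.99×10^9)(1.421×10^-7)/(0.054)² = 4.38e5 N/C.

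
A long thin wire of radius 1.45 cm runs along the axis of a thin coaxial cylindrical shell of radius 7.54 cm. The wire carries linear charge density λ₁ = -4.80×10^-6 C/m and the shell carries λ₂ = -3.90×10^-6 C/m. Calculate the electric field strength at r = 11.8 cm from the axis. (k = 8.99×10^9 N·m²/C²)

Choose a coaxial cylinder of radius r = 11.8 cm (arbitrary length L) as the Gaussian surface (r > 7.54 cm, enclosing both).
λ_enc = λ₁ + λ₂ = (-4.80×10^-6) + (-3.90e-6) = -8.70e-6 C/m.
Applying ∮E·dA = Q_enc/ε₀ with the end caps contributing no flux:
E = 2k|λ_enc|/r = 2(8.99×10^9)(8.70e-6)/(0.118) = 1.33×10^6 N/C.

E ≈ 1.33e6 N/C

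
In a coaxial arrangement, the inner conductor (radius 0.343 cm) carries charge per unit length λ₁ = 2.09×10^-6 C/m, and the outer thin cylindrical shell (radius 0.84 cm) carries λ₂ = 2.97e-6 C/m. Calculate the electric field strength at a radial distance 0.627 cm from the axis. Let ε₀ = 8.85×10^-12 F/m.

Choose a coaxial cylinder of radius r = 0.627 cm (arbitrary length L) as the Gaussian surface (between the conductors, 0.343 cm < r < 0.84 cm).
Only the inner wire is enclosed; the outer shell contributes nothing inside itself. λ_enc = λ₁ = 2.09×10^-6 C/m.
Applying ∮E·dA = Q_enc/ε₀ with the end caps contributing no flux:
E = |λ_enc|/(2πε₀r) = (2.09×10^-6)/(2π·8.85×10^-12·0.00627) = 5.99e6 N/C.

|E| = 5.99×10^6 V/m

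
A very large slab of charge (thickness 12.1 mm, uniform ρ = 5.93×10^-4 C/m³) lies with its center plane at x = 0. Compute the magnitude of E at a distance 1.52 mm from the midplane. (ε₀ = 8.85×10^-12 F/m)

By symmetry E is perpendicular to the slab. A Gaussian pillbox from −1.52 mm to +1.52 mm (face area A) lies entirely within the slab.
Q_enc = ρ·(2x)·A and flux = 2EA, so 2EA = 2ρxA/ε₀ ⇒ E = |ρ|x/ε₀.
E = (5.93×10^-4)(0.00152)/(8.85×10^-12) = 1.02e5 N/C.

E ≈ 1.02e5 N/C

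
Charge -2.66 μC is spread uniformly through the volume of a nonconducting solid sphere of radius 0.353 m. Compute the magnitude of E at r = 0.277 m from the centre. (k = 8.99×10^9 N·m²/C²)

By spherical symmetry E is radial; choose a Gaussian sphere of radius r = 0.277 m (r < R).
Only the charge within r is enclosed: Q_enc = Q·(r/R)³ = (-2.66 μC)·(0.277 m/0.353 m)³ = -1.285×10^-6 C.
Applying ∮E·dA = Q_enc/ε₀ with Φ = E(4πr²):
E = k|Q_enc|/r² = (8.99×10^9)(1.285×10^-6)/(0.277)² = 1.51×10^5 N/C.

|E| ≈ 1.51×10^5 N/C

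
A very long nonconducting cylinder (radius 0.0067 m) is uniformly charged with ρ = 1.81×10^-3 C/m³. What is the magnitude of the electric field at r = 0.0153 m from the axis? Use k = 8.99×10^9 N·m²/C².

Choose a coaxial cylinder of radius r = 0.0153 m (arbitrary length L) as the Gaussian surface (r > 0.0067 m, full cross-section enclosed).
λ_enc = ρ·πR² = (1.81×10^-3)π(0.0067)² = 2.553×10^-7 C/m.
Gauss's law: E·2πrL = λ_enc L/ε₀.
E = 2k|λ_enc|/r = 2(8.99×10^9)(2.553e-7)/(0.0153) = 3.00e5 N/C.

E ≈ 3.00e5 V/m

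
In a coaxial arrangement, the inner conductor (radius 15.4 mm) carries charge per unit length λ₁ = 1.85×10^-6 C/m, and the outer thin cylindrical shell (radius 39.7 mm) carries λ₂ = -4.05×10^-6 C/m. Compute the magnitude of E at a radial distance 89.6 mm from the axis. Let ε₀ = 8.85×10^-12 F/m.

Take a coaxial cylindrical Gaussian surface of radius r = 89.6 mm and length L (r > 39.7 mm, enclosing both).
λ_enc = λ₁ + λ₂ = (1.85×10^-6) + (-4.05e-6) = -2.20×10^-6 C/m.
By Gauss's law (flux through the curved wall only), E·2πrL = λ_enc L/ε₀.
E = |λ_enc|/(2πε₀r) = (2.20×10^-6)/(2π·8.85×10^-12·0.0896) = 4.42e5 N/C.

E = 4.42×10^5 N/C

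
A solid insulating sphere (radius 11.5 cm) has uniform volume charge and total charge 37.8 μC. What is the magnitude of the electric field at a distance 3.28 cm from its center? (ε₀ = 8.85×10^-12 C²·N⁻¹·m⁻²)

By spherical symmetry E is radial; choose a Gaussian sphere of radius r = 3.28 cm (r < R).
Only the charge within r is enclosed: Q_enc = Q·(r/R)³ = (37.8 μC)·(3.28 cm/11.5 cm)³ = 8.77e-7 C.
Since E is radial and uniform over the Gaussian sphere, Φ = E·4πr² = Q_enc/ε₀.
E = |Q_enc|/(4πε₀r²) = (8.77×10^-7)/(4π·8.85×10^-12·(0.0328)²) = 7.33e6 N/C.

|E| = 7.33×10^6 N/C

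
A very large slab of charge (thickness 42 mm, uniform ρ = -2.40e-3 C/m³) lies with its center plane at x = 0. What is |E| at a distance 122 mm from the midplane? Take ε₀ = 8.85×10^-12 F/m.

The point |x| = 122 mm lies outside the slab (half-thickness 0.021 m). A symmetric pillbox spanning the full slab encloses Q_enc = ρ·d·A.
Flux = 2EA ⇒ E = |ρ|d/(2ε₀), independent of distance outside.
E = (2.40×10^-3)(0.042)/(2·8.85×10^-12) = 5.69×10^6 N/C.

|E| ≈ 5.69e6 N/C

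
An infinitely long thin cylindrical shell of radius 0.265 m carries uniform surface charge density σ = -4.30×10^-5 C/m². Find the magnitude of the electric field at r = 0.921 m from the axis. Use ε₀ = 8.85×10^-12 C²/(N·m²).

|E| = 1.40×10^6 N/C

By cylindrical symmetry E is radial; use a coaxial Gaussian cylinder of radius 0.921 m and length L (r > 0.265 m).
The whole shell is enclosed: λ_enc = σ·2πR = (-4.30e-5)·2π·(0.265) = -7.16e-5 C/m.
Since E is radial and uniform over the curved surface, Φ = E·2πrL = Q_enc/ε₀ = λ_enc L/ε₀.
E = |λ_enc|/(2πε₀r) = (7.16×10^-5)/(2π·8.85×10^-12·0.921) = 1.40×10^6 N/C.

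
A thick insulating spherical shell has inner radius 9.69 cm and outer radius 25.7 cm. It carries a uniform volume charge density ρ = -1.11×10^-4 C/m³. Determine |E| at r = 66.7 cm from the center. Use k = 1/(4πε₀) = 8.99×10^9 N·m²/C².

Use a concentric Gaussian sphere at r = 66.7 cm (r > 25.7 cm, enclosing the whole shell).
Q_enc = ρ·(4π/3)(b³ − a³) = (-1.11×10^-4)·(4π/3)·((0.257)³ − (0.0969)³) = -7.469×10^-6 C.
Gauss's law: E·4πr² = Q_enc/ε₀.
E = k|Q_enc|/r² = (8.99×10^9)(7.469×10^-6)/(0.667)² = 1.51e5 N/C.

1.51×10^5 N/C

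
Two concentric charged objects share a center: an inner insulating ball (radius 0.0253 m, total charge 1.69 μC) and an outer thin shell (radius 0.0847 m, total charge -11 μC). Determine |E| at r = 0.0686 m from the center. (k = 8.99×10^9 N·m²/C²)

|E| = 3.23e6 V/m

By spherical symmetry E is radial; choose a Gaussian sphere of radius r = 0.0686 m (between the bodies, 0.0253 m < r < 0.0847 m).
Only the inner charge is enclosed; the outer shell contributes nothing inside itself. Q_enc = 1.69 μC = 1.69×10^-6 C.
Applying ∮E·dA = Q_enc/ε₀ with Φ = E(4πr²):
E = k|Q_enc|/r² = (8.99×10^9)(1.69×10^-6)/(0.0686)² = 3.23×10^6 N/C.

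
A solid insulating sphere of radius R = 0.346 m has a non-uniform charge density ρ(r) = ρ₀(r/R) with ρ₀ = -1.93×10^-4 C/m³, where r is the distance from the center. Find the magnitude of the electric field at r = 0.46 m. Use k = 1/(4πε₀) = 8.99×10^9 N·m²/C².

E ≈ 1.07e6 V/m

Take a concentric spherical Gaussian surface of radius r = 0.46 m (r > R, all charge enclosed).
Q_enc = 4π ∫₀^R ρ₀(r'/R)^1 r'² dr' = 4πρ₀R³/4 = -2.512×10^-5 C.
Since E is radial and uniform over the Gaussian sphere, Φ = E·4πr² = Q_enc/ε₀.
E = k|Q_enc|/r² = (8.99×10^9)(2.512e-5)/(0.46)² = 1.07×10^6 N/C.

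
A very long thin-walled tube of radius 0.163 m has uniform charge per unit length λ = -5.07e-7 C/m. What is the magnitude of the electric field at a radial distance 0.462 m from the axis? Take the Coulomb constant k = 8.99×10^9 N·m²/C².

E ≈ 1.97×10^4 N/C

Choose a coaxial cylinder of radius r = 0.462 m (arbitrary length L) as the Gaussian surface (r > 0.163 m).
The full line charge is enclosed: λ_enc = -5.07×10^-7 C/m.
Applying ∮E·dA = Q_enc/ε₀ with the end caps contributing no flux:
E = 2k|λ_enc|/r = 2(8.99×10^9)(5.07e-7)/(0.462) = 1.97e4 N/C.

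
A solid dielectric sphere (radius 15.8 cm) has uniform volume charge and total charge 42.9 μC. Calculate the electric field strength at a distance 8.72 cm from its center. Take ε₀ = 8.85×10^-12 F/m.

E = 8.53×10^6 N/C

Symmetry ⇒ E = E(r) r̂. Gaussian sphere of radius r = 8.72 cm (r < R).
For a uniform sphere the enclosed fraction is (r/R)³, so Q_enc = (42.9 μC)(0.0872/0.158)³ = 7.212×10^-6 C.
Applying ∮E·dA = Q_enc/ε₀ with Φ = E(4πr²):
E = |Q_enc|/(4πε₀r²) = (7.212×10^-6)/(4π·8.85×10^-12·(0.0872)²) = 8.53×10^6 N/C.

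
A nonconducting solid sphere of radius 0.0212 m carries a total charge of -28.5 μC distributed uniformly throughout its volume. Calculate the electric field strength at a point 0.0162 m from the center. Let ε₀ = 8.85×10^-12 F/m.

Take a concentric spherical Gaussian surface of radius r = 0.0162 m (r < R).
For a uniform sphere the enclosed fraction is (r/R)³, so Q_enc = (-28.5 μC)(0.0162/0.0212)³ = -1.272×10^-5 C.
By Gauss's law, ∮E·dA = E·4πr² = Q_enc/ε₀.
E = |Q_enc|/(4πε₀r²) = (1.272×10^-5)/(4π·8.85×10^-12·(0.0162)²) = 4.36e8 N/C.

E = 4.36e8 N/C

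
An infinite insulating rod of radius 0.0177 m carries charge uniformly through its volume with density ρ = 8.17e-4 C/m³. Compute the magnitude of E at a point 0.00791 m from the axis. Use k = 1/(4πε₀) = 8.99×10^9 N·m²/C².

E ≈ 3.65×10^5 V/m

Choose a coaxial cylinder of radius r = 0.00791 m (arbitrary length L) as the Gaussian surface (r < R).
Enclosed charge per unit length: λ_enc = ρ·πr² = (8.17e-4)π(0.00791)² = 1.606×10^-7 C/m.
Gauss's law: E·2πrL = λ_enc L/ε₀.
E = 2k|λ_enc|/r = 2(8.99×10^9)(1.606e-7)/(0.00791) = 3.65×10^5 N/C.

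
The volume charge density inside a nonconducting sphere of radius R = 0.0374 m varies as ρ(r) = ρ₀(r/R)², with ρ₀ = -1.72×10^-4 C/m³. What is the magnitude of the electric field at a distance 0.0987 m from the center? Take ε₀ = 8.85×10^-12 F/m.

E = 2.09×10^4 N/C

Symmetry ⇒ E = E(r) r̂. Gaussian sphere of radius r = 0.0987 m (r > R, all charge enclosed).
Q_enc = 4π ∫₀^R ρ₀(r'/R)^2 r'² dr' = 4πρ₀R³/5 = -2.261e-8 C.
Gauss's law: E·4πr² = Q_enc/ε₀.
E = |Q_enc|/(4πε₀r²) = (2.261×10^-8)/(4π·8.85×10^-12·(0.0987)²) = 2.09×10^4 N/C.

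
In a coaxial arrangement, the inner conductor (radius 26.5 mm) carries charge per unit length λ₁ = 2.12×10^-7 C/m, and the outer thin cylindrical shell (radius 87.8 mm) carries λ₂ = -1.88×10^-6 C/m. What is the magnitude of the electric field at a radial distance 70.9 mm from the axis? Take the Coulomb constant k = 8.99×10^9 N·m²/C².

Coaxial Gaussian cylinder, radius r = 70.9 mm, length L (between the conductors, 26.5 mm < r < 87.8 mm).
The shell at 87.8 mm lies outside the Gaussian surface, so λ_enc = λ₁ = 2.12×10^-7 C/m.
By Gauss's law (flux through the curved wall only), E·2πrL = λ_enc L/ε₀.
E = 2k|λ_enc|/r = 2(8.99×10^9)(2.12×10^-7)/(0.0709) = 5.38×10^4 N/C.

E ≈ 5.38×10^4 N/C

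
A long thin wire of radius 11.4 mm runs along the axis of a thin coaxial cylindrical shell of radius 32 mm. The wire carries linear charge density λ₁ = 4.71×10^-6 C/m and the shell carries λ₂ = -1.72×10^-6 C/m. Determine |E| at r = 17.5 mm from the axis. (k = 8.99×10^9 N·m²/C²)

By cylindrical symmetry E is radial; use a coaxial Gaussian cylinder of radius 17.5 mm and length L (between the conductors, 11.4 mm < r < 32 mm).
Only the inner wire is enclosed; the outer shell contributes nothing inside itself. λ_enc = λ₁ = 4.71×10^-6 C/m.
Since E is radial and uniform over the curved surface, Φ = E·2πrL = Q_enc/ε₀ = λ_enc L/ε₀.
E = 2k|λ_enc|/r = 2(8.99×10^9)(4.71e-6)/(0.0175) = 4.84×10^6 N/C.

E ≈ 4.84×10^6 N/C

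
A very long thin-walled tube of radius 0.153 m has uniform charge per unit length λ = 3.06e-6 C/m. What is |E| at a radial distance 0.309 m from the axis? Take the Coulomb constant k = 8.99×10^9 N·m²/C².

E = 1.78e5 V/m

Coaxial Gaussian cylinder, radius r = 0.309 m, length L (r > 0.153 m).
The full line charge is enclosed: λ_enc = 3.06e-6 C/m.
Applying ∮E·dA = Q_enc/ε₀ with the end caps contributing no flux:
E = 2k|λ_enc|/r = 2(8.99×10^9)(3.06×10^-6)/(0.309) = 1.78e5 N/C.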